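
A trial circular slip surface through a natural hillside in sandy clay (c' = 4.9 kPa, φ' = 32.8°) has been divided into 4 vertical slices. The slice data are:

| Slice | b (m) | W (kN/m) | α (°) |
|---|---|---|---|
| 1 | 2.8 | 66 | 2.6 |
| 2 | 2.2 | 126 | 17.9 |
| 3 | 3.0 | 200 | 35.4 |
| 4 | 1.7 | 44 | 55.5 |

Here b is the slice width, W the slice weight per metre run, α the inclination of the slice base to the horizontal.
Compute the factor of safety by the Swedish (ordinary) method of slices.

Ordinary method of slices: FS = Σ[c'·Δl_i + (W_i cosα_i)·tanφ'] / Σ W_i sinα_i, with Δl_i = b_i / cosα_i.
Slice 1: Δl = 2.8/cos2.6° = 2.803 m; N'_1 = 66·cos2.6° = 65.9; c'Δl = 13.73; W sinα = 3.0
Slice 2: Δl = 2.2/cos17.9° = 2.312 m; N'_2 = 126·cos17.9° = 119.9; c'Δl = 11.33; W sinα = 38.7
Slice 3: Δl = 3.0/cos35.4° = 3.680 m; N'_3 = 200·cos35.4° = 163.0; c'Δl = 18.03; W sinα = 115.9
Slice 4: Δl = 1.7/cos55.5° = 3.001 m; N'_4 = 44·cos55.5° = 24.9; c'Δl = 14.71; W sinα = 36.3
Σc'Δl = 57.8 kN/m; ΣN' = 373.8 kN/m; ΣW sinα = 193.8 kN/m
Resisting = 57.8 + 373.8·tan32.8° = 57.8 + 240.9 = 298.7 kN/m
FS = 298.7 / 193.8 = 1.541

FS = 1.54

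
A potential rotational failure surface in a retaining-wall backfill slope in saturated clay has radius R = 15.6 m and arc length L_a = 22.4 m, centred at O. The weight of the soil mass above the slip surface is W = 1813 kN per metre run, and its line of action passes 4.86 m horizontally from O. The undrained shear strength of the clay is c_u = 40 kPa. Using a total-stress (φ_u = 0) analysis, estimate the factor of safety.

FS = 1.59

Taking moments about the centre O, the resisting moment is provided by the undrained shear strength acting along the arc:
M_R = c_u·L_a·R = 40·22.40·15.6 = 13977.6 kN·m/m
M_D = W·d = 1813·4.86 = 8811.2 kN·m/m
FS = M_R / M_D = 13977.6 / 8811.2 = 1.586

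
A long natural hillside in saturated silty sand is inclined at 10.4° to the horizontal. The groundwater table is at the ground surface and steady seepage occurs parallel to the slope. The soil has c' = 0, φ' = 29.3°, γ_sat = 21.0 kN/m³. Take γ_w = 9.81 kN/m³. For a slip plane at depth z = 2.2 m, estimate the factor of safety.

With seepage parallel to the slope and the water table at the surface, the effective normal stress on the slip plane uses the buoyant unit weight γ' = γ_sat − γ_w while the driving shear stress uses γ_sat:
FS = [c' + γ' z cos²β tanφ'] / [γ_sat z sinβ cosβ]
(For c' = 0 this reduces to FS = (γ'/γ_sat)·tanφ'/tanβ.)
γ' = 21.0 − 9.81 = 11.19 kN/m³
Numerator = 0.0 + 11.19·2.2·cos²10.4°·tan29.3° = 0.0 + 11.19·2.2·0.9674·0.5612 = 13.365 kPa
Denominator = 21.0·2.2·sin10.4°·cos10.4° = 21.0·2.2·0.1805·0.9836 = 8.203 kPa
FS = 13.365 / 8.203 = 1.629

FS = 1.63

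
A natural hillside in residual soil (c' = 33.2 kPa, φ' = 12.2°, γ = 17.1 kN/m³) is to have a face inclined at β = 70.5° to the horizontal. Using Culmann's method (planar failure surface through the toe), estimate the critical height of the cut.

Culmann's analysis gives the critical failure plane at α_cr = (β + φ')/2 = (70.5 + 12.2)/2 = 41.4°, and the critical height
H_c = (4c'/γ) · sinβ cosφ' / [1 − cos(β − φ')]
    = (4·33.2/17.1) · sin70.5°·cos12.2° / [1 − cos(58.3°)]
    = 7.766 · 0.9426·0.9774 / [1 − 0.5255]
    = 7.766 · 0.9214 / 0.4745
    = 15.08 m

H_c = 15.08 m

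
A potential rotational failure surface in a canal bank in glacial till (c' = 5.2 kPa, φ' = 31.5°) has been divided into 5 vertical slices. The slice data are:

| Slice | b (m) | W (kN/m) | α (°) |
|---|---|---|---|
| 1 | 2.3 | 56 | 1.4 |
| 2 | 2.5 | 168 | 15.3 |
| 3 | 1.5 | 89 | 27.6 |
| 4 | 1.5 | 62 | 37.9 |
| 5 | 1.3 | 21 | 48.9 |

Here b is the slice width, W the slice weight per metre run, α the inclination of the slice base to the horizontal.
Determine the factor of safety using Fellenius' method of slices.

Ordinary method of slices: FS = Σ[c'·Δl_i + (W_i cosα_i)·tanφ'] / Σ W_i sinα_i, with Δl_i = b_i / cosα_i.
Slice 1: Δl = 2.3/cos1.4° = 2.301 m; N'_1 = 56·cos1.4° = 56.0; c'Δl = 11.96; W sinα = 1.4
Slice 2: Δl = 2.5/cos15.3° = 2.592 m; N'_2 = 168·cos15.3° = 162.0; c'Δl = 13.48; W sinα = 44.3
Slice 3: Δl = 1.5/cos27.6° = 1.693 m; N'_3 = 89·cos27.6° = 78.9; c'Δl = 8.80; W sinα = 41.2
Slice 4: Δl = 1.5/cos37.9° = 1.901 m; N'_4 = 62·cos37.9° = 48.9; c'Δl = 9.88; W sinα = 38.1
Slice 5: Δl = 1.3/cos48.9° = 1.978 m; N'_5 = 21·cos48.9° = 13.8; c'Δl = 10.28; W sinα = 15.8
Σc'Δl = 54.4 kN/m; ΣN' = 359.6 kN/m; ΣW sinα = 140.8 kN/m
Resisting = 54.4 + 359.6·tan31.5° = 54.4 + 220.4 = 274.8 kN/m
FS = 274.8 / 140.8 = 1.951

FS = 1.95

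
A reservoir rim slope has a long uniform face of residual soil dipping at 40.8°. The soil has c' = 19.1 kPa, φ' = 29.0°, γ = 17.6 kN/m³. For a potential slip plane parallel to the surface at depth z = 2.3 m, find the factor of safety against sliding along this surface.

FS = 1.60

For an infinite slope with a slip plane parallel to the surface (no pore pressure): FS = [c' + γz cos²β tanφ'] / [γz sinβ cosβ].
γz = 17.6·2.3 = 40.48 kN/m²
Numerator = 19.1 + 40.48·cos²40.8°·tan29.0° = 19.1 + 40.48·0.5730·0.5543 = 31.958 kPa
Denominator = 40.48·sin40.8°·cos40.8° = 40.48·0.6534·0.7570 = 20.023 kPa
FS = 31.958 / 20.023 = 1.596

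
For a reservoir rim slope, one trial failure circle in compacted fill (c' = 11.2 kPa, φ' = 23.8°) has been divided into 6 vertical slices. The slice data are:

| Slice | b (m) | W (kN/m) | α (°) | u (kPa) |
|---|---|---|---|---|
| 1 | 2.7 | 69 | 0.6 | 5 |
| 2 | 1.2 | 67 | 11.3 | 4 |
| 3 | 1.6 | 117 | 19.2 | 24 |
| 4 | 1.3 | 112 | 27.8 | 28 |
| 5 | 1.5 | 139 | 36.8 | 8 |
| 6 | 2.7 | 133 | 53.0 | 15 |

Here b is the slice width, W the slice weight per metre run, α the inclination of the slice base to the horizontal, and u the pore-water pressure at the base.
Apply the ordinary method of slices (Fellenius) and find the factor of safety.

FS = 1.04

Ordinary method of slices: FS = Σ[c'·Δl_i + (W_i cosα_i − u_i·Δl_i)·tanφ'] / Σ W_i sinα_i, with Δl_i = b_i / cosα_i.
Slice 1: Δl = 2.7/cos0.6° = 2.700 m; N'_1 = 69·cos0.6° − 5·2.700 = 55.5; c'Δl = 30.24; W sinα = 0.7
Slice 2: Δl = 1.2/cos11.3° = 1.224 m; N'_2 = 67·cos11.3° − 4·1.224 = 60.8; c'Δl = 13.71; W sinα = 13.1
Slice 3: Δl = 1.6/cos19.2° = 1.694 m; N'_3 = 117·cos19.2° − 24·1.694 = 69.8; c'Δl = 18.98; W sinα = 38.5
Slice 4: Δl = 1.3/cos27.8° = 1.470 m; N'_4 = 112·cos27.8° − 28·1.470 = 57.9; c'Δl = 16.46; W sinα = 52.2
Slice 5: Δl = 1.5/cos36.8° = 1.873 m; N'_5 = 139·cos36.8° − 8·1.873 = 96.3; c'Δl = 20.98; W sinα = 83.3
Slice 6: Δl = 2.7/cos53.0° = 4.486 m; N'_6 = 133·cos53.0° − 15·4.486 = 12.7; c'Δl = 50.25; W sinα = 106.2
Σc'Δl = 150.6 kN/m; ΣN' = 353.1 kN/m; ΣW sinα = 294.0 kN/m
Resisting = 150.6 + 353.1·tan23.8° = 150.6 + 155.7 = 306.4 kN/m
FS = 306.4 / 294.0 = 1.042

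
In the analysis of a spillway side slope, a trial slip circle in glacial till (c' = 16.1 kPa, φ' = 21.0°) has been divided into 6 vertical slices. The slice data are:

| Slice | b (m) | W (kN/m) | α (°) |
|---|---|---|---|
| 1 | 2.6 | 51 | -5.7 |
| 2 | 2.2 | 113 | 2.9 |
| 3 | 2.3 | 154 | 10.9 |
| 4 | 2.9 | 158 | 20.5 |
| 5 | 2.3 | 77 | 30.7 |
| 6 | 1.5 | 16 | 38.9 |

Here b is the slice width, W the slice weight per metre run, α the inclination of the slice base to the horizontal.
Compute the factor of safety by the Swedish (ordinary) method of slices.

FS = 3.32

Ordinary method of slices: FS = Σ[c'·Δl_i + (W_i cosα_i)·tanφ'] / Σ W_i sinα_i, with Δl_i = b_i / cosα_i.
Slice 1: Δl = 2.6/cos(-5.7°) = 2.613 m; N'_1 = 51·cos(-5.7°) = 50.7; c'Δl = 42.07; W sinα = -5.1
Slice 2: Δl = 2.2/cos2.9° = 2.203 m; N'_2 = 113·cos2.9° = 112.9; c'Δl = 35.47; W sinα = 5.7
Slice 3: Δl = 2.3/cos10.9° = 2.342 m; N'_3 = 154·cos10.9° = 151.2; c'Δl = 37.71; W sinα = 29.1
Slice 4: Δl = 2.9/cos20.5° = 3.096 m; N'_4 = 158·cos20.5° = 148.0; c'Δl = 49.85; W sinα = 55.3
Slice 5: Δl = 2.3/cos30.7° = 2.675 m; N'_5 = 77·cos30.7° = 66.2; c'Δl = 43.07; W sinα = 39.3
Slice 6: Δl = 1.5/cos38.9° = 1.927 m; N'_6 = 16·cos38.9° = 12.5; c'Δl = 31.03; W sinα = 10.0
Σc'Δl = 239.2 kN/m; ΣN' = 541.5 kN/m; ΣW sinα = 134.5 kN/m
Resisting = 239.2 + 541.5·tan21.0° = 239.2 + 207.9 = 447.0 kN/m
FS = 447.0 / 134.5 = 3.325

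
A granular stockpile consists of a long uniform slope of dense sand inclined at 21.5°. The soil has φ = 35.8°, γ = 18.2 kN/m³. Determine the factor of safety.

FS = 1.83

For a dry cohesionless infinite slope the factor of safety is FS = tanφ / tanβ.
FS = tan35.8° / tan21.5° = 0.7212 / 0.3939 = 1.831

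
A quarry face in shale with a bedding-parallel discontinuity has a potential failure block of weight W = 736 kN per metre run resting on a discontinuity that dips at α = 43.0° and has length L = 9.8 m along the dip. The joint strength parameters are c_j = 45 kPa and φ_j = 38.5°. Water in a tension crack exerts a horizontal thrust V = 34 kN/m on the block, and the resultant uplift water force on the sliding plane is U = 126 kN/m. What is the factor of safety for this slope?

Resolving the block weight along and normal to the plane and applying the Mohr–Coulomb strength on the joint:
N' = W cosα − U − V sinα = 736·cos43.0° − 126 − 34·sin43.0° = 389.1 kN/m
Driving force T = W sinα + V cosα = 736·sin43.0° + 34·cos43.0° = 526.8 kN/m
Resisting force R = c_j·L + N'·tanφ_j = 45·9.8 + 389.1·tan38.5° = 441.0 + 309.5 = 750.5 kN/m
FS = R / T = 750.5 / 526.8 = 1.425

FS = 1.42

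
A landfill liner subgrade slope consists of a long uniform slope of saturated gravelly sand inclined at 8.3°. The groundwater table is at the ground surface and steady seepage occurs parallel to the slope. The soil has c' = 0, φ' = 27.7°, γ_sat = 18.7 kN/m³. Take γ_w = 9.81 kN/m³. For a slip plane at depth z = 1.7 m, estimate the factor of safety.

FS = 1.71

With seepage parallel to the slope and the water table at the surface, the effective normal stress on the slip plane uses the buoyant unit weight γ' = γ_sat − γ_w while the driving shear stress uses γ_sat:
FS = [c' + γ' z cos²β tanφ'] / [γ_sat z sinβ cosβ]
(For c' = 0 this reduces to FS = (γ'/γ_sat)·tanφ'/tanβ.)
γ' = 18.7 − 9.81 = 8.89 kN/m³
Numerator = 0.0 + 8.89·1.7·cos²8.3°·tan27.7° = 0.0 + 8.89·1.7·0.9792·0.5250 = 7.769 kPa
Denominator = 18.7·1.7·sin8.3°·cos8.3° = 18.7·1.7·0.1444·0.9895 = 4.541 kPa
FS = 7.769 / 4.541 = 1.711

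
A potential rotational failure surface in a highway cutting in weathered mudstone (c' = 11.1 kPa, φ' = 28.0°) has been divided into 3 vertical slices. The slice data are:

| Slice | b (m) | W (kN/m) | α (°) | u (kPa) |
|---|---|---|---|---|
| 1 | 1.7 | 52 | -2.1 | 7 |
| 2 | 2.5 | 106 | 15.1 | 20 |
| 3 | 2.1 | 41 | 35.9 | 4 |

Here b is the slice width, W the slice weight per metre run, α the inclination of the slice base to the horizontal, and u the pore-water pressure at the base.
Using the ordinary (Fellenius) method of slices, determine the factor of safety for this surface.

Ordinary method of slices: FS = Σ[c'·Δl_i + (W_i cosα_i − u_i·Δl_i)·tanφ'] / Σ W_i sinα_i, with Δl_i = b_i / cosα_i.
Slice 1: Δl = 1.7/cos(-2.1°) = 1.701 m; N'_1 = 52·cos(-2.1°) − 7·1.701 = 40.1; c'Δl = 18.88; W sinα = -1.9
Slice 2: Δl = 2.5/cos15.1° = 2.589 m; N'_2 = 106·cos15.1° − 20·2.589 = 50.6; c'Δl = 28.74; W sinα = 27.6
Slice 3: Δl = 2.1/cos35.9° = 2.592 m; N'_3 = 41·cos35.9° − 4·2.592 = 22.8; c'Δl = 28.78; W sinα = 24.0
Σc'Δl = 76.4 kN/m; ΣN' = 113.5 kN/m; ΣW sinα = 49.7 kN/m
Resisting = 76.4 + 113.5·tan28.0° = 76.4 + 60.3 = 136.7 kN/m
FS = 136.7 / 49.7 = 2.748

FS = 2.75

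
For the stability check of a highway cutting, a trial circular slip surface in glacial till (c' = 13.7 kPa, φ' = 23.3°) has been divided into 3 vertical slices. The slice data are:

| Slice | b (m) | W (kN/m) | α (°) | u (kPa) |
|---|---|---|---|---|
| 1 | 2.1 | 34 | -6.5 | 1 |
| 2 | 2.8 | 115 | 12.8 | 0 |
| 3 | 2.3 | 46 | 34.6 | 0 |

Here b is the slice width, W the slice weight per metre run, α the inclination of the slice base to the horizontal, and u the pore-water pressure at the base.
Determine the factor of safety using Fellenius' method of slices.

Ordinary method of slices: FS = Σ[c'·Δl_i + (W_i cosα_i − u_i·Δl_i)·tanφ'] / Σ W_i sinα_i, with Δl_i = b_i / cosα_i.
Slice 1: Δl = 2.1/cos(-6.5°) = 2.114 m; N'_1 = 34·cos(-6.5°) − 1·2.114 = 31.7; c'Δl = 28.96; W sinα = -3.8
Slice 2: Δl = 2.8/cos12.8° = 2.871 m; N'_2 = 115·cos12.8° − 0·2.871 = 112.1; c'Δl = 39.34; W sinα = 25.5
Slice 3: Δl = 2.3/cos34.6° = 2.794 m; N'_3 = 46·cos34.6° − 0·2.794 = 37.9; c'Δl = 38.28; W sinα = 26.1
Σc'Δl = 106.6 kN/m; ΣN' = 181.7 kN/m; ΣW sinα = 47.7 kN/m
Resisting = 106.6 + 181.7·tan23.3° = 106.6 + 78.2 = 184.8 kN/m
FS = 184.8 / 47.7 = 3.870

FS = 3.87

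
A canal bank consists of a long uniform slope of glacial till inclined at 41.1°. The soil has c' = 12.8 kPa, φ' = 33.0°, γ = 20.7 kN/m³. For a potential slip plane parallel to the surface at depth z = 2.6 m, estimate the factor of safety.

For an infinite slope with a slip plane parallel to the surface (no pore pressure): FS = [c' + γz cos²β tanφ'] / [γz sinβ cosβ].
γz = 20.7·2.6 = 53.82 kN/m²
Numerator = 12.8 + 53.82·cos²41.1°·tan33.0° = 12.8 + 53.82·0.5679·0.6494 = 32.647 kPa
Denominator = 53.82·sin41.1°·cos41.1° = 53.82·0.6574·0.7536 = 26.661 kPa
FS = 32.647 / 26.661 = 1.225

FS = 1.22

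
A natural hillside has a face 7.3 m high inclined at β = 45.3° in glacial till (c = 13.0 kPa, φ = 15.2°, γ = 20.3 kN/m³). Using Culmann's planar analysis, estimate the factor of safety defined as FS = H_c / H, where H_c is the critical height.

H_c = (4c/γ) · sinβ cosφ / [1 − cos(β − φ)]
    = (4·13.0/20.3) · sin45.3°·cos15.2° / [1 − cos30.1°]
    = 2.562 · 0.6859 / 0.1348 = 13.03 m
FS = H_c / H = 13.03 / 7.3 = 1.785

FS = 1.78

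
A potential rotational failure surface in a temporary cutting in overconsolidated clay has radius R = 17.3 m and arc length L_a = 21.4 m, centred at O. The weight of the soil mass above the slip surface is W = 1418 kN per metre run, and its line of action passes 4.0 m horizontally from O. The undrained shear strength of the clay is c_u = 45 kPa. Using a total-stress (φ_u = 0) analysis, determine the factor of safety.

Taking moments about the centre O, the resisting moment is provided by the undrained shear strength acting along the arc:
M_R = c_u·L_a·R = 45·21.40·17.3 = 16659.9 kN·m/m
M_D = W·d = 1418·4.0 = 5672.0 kN·m/m
FS = M_R / M_D = 16659.9 / 5672.0 = 2.937

FS = 2.94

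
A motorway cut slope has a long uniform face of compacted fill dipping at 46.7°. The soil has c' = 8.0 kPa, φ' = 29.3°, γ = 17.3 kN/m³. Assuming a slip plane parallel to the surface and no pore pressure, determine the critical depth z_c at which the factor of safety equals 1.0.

z_c = 1.97 m

Setting FS = 1.00 in FS = [c' + γz cos²β tanφ'] / [γz sinβ cosβ] and solving for z:
z = c' / [γ cosβ (FS·sinβ − cosβ·tanφ')]
  = 8.0 / [17.3·cos46.7°·(1.00·sin46.7° − cos46.7°·tan29.3°)]
  = 8.0 / [17.3·0.6858·(1.00·0.7278 − 0.6858·0.5612)]
  = 8.0 / 4.0685 = 1.966 m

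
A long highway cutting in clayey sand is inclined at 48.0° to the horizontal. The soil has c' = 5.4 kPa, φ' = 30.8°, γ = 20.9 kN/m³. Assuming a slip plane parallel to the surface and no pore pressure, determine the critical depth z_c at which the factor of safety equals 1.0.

Setting FS = 1.00 in FS = [c' + γz cos²β tanφ'] / [γz sinβ cosβ] and solving for z:
z = c' / [γ cosβ (FS·sinβ − cosβ·tanφ')]
  = 5.4 / [20.9·cos48.0°·(1.00·sin48.0° − cos48.0°·tan30.8°)]
  = 5.4 / [20.9·0.6691·(1.00·0.7431 − 0.6691·0.5961)]
  = 5.4 / 4.8145 = 1.122 m

z_c = 1.12 m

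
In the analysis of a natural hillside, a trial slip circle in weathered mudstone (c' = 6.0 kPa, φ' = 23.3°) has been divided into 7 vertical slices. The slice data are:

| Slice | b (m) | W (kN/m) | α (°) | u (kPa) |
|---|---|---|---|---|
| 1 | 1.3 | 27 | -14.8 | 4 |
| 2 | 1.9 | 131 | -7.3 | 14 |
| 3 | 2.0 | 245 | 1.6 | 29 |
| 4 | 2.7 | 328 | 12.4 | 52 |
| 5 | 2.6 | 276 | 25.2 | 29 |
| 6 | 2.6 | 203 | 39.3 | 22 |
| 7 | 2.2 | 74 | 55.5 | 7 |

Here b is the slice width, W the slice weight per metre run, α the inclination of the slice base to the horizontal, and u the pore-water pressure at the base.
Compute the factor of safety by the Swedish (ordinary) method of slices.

Ordinary method of slices: FS = Σ[c'·Δl_i + (W_i cosα_i − u_i·Δl_i)·tanφ'] / Σ W_i sinα_i, with Δl_i = b_i / cosα_i.
Slice 1: Δl = 1.3/cos(-14.8°) = 1.345 m; N'_1 = 27·cos(-14.8°) − 4·1.345 = 20.7; c'Δl = 8.07; W sinα = -6.9
Slice 2: Δl = 1.9/cos(-7.3°) = 1.916 m; N'_2 = 131·cos(-7.3°) − 14·1.916 = 103.1; c'Δl = 11.49; W sinα = -16.6
Slice 3: Δl = 2.0/cos1.6° = 2.001 m; N'_3 = 245·cos1.6° − 29·2.001 = 186.9; c'Δl = 12.00; W sinα = 6.8
Slice 4: Δl = 2.7/cos12.4° = 2.764 m; N'_4 = 328·cos12.4° − 52·2.764 = 176.6; c'Δl = 16.59; W sinα = 70.4
Slice 5: Δl = 2.6/cos25.2° = 2.873 m; N'_5 = 276·cos25.2° − 29·2.873 = 166.4; c'Δl = 17.24; W sinα = 117.5
Slice 6: Δl = 2.6/cos39.3° = 3.360 m; N'_6 = 203·cos39.3° − 22·3.360 = 83.2; c'Δl = 20.16; W sinα = 128.6
Slice 7: Δl = 2.2/cos55.5° = 3.884 m; N'_7 = 74·cos55.5° − 7·3.884 = 14.7; c'Δl = 23.30; W sinα = 61.0
Σc'Δl = 108.9 kN/m; ΣN' = 751.6 kN/m; ΣW sinα = 360.8 kN/m
Resisting = 108.9 + 751.6·tan23.3° = 108.9 + 323.7 = 432.6 kN/m
FS = 432.6 / 360.8 = 1.199

FS = 1.20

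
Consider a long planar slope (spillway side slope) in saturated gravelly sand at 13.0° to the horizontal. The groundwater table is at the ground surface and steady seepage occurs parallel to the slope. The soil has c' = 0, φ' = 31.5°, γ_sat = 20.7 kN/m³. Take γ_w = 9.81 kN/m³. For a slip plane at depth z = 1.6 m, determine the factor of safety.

With seepage parallel to the slope and the water table at the surface, the effective normal stress on the slip plane uses the buoyant unit weight γ' = γ_sat − γ_w while the driving shear stress uses γ_sat:
FS = [c' + γ' z cos²β tanφ'] / [γ_sat z sinβ cosβ]
(For c' = 0 this reduces to FS = (γ'/γ_sat)·tanφ'/tanβ.)
γ' = 20.7 − 9.81 = 10.89 kN/m³
Numerator = 0.0 + 10.89·1.6·cos²13.0°·tan31.5° = 0.0 + 10.89·1.6·0.9494·0.6128 = 10.137 kPa
Denominator = 20.7·1.6·sin13.0°·cos13.0° = 20.7·1.6·0.2250·0.9744 = 7.259 kPa
FS = 10.137 / 7.259 = 1.396

FS = 1.40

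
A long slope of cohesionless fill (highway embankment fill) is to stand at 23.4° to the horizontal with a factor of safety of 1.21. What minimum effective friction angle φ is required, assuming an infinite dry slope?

φ = 27.6°

FS = tanφ/tanβ ⇒ tanφ = FS · tanβ = 1.21 · tan23.4° = 0.5236
φ = arctan(0.5236) = 27.64°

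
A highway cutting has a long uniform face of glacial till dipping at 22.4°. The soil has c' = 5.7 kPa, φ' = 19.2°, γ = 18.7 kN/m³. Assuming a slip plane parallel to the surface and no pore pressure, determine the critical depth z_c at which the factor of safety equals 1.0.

Setting FS = 1.00 in FS = [c' + γz cos²β tanφ'] / [γz sinβ cosβ] and solving for z:
z = c' / [γ cosβ (FS·sinβ − cosβ·tanφ')]
  = 5.7 / [18.7·cos22.4°·(1.00·sin22.4° − cos22.4°·tan19.2°)]
  = 5.7 / [18.7·0.9245·(1.00·0.3811 − 0.9245·0.3482)]
  = 5.7 / 1.0219 = 5.578 m

z_c = 5.58 m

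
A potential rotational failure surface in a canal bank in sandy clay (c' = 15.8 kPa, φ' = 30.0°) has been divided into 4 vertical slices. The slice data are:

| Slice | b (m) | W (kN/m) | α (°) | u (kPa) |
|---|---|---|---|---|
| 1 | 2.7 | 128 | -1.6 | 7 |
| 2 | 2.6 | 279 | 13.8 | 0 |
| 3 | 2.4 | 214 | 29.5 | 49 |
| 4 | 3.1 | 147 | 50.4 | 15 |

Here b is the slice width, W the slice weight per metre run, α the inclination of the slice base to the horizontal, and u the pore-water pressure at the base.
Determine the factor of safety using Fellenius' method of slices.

FS = 1.66

Ordinary method of slices: FS = Σ[c'·Δl_i + (W_i cosα_i − u_i·Δl_i)·tanφ'] / Σ W_i sinα_i, with Δl_i = b_i / cosα_i.
Slice 1: Δl = 2.7/cos(-1.6°) = 2.701 m; N'_1 = 128·cos(-1.6°) − 7·2.701 = 109.0; c'Δl = 42.68; W sinα = -3.6
Slice 2: Δl = 2.6/cos13.8° = 2.677 m; N'_2 = 279·cos13.8° − 0·2.677 = 270.9; c'Δl = 42.30; W sinα = 66.6
Slice 3: Δl = 2.4/cos29.5° = 2.757 m; N'_3 = 214·cos29.5° − 49·2.757 = 51.1; c'Δl = 43.57; W sinα = 105.4
Slice 4: Δl = 3.1/cos50.4° = 4.863 m; N'_4 = 147·cos50.4° − 15·4.863 = 20.8; c'Δl = 76.84; W sinα = 113.3
Σc'Δl = 205.4 kN/m; ΣN' = 451.9 kN/m; ΣW sinα = 281.6 kN/m
Resisting = 205.4 + 451.9·tan30.0° = 205.4 + 260.9 = 466.3 kN/m
FS = 466.3 / 281.6 = 1.656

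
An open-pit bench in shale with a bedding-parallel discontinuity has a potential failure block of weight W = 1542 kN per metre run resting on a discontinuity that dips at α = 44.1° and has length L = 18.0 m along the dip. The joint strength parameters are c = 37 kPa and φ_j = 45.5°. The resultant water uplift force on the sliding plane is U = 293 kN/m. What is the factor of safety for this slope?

FS = 1.39

Resolving the block weight along and normal to the plane and applying the Mohr–Coulomb strength on the joint:
N' = W cosα − U = 1542·cos44.1° − 293 = 814.4 kN/m
Driving force T = W sinα = 1542·sin44.1° = 1073.1 kN/m
Resisting force R = c·L + N'·tanφ_j = 37·18.0 + 814.4·tan45.5° = 666.0 + 828.7 = 1494.7 kN/m
FS = R / T = 1494.7 / 1073.1 = 1.393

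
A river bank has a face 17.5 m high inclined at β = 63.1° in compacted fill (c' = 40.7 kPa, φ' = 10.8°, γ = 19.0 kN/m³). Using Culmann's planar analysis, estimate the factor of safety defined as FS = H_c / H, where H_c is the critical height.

H_c = (4c'/γ) · sinβ cosφ' / [1 − cos(β − φ')]
    = (4·40.7/19.0) · sin63.1°·cos10.8° / [1 − cos52.3°]
    = 8.568 · 0.8760 / 0.3885 = 19.32 m
FS = H_c / H = 19.32 / 17.5 = 1.104

FS = 1.10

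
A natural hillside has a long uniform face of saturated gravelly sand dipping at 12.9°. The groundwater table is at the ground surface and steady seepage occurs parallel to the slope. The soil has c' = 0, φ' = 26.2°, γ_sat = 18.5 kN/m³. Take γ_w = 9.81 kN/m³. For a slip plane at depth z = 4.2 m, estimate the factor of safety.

With seepage parallel to the slope and the water table at the surface, the effective normal stress on the slip plane uses the buoyant unit weight γ' = γ_sat − γ_w while the driving shear stress uses γ_sat:
FS = [c' + γ' z cos²β tanφ'] / [γ_sat z sinβ cosβ]
(For c' = 0 this reduces to FS = (γ'/γ_sat)·tanφ'/tanβ.)
γ' = 18.5 − 9.81 = 8.69 kN/m³
Numerator = 0.0 + 8.69·4.2·cos²12.9°·tan26.2° = 0.0 + 8.69·4.2·0.9502·0.4921 = 17.064 kPa
Denominator = 18.5·4.2·sin12.9°·cos12.9° = 18.5·4.2·0.2233·0.9748 = 16.909 kPa
FS = 17.064 / 16.909 = 1.009

FS = 1.01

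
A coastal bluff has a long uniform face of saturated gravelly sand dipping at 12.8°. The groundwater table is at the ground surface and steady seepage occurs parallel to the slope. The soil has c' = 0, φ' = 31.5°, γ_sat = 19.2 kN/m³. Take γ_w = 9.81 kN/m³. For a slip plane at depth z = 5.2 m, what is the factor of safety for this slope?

With seepage parallel to the slope and the water table at the surface, the effective normal stress on the slip plane uses the buoyant unit weight γ' = γ_sat − γ_w while the driving shear stress uses γ_sat:
FS = [c' + γ' z cos²β tanφ'] / [γ_sat z sinβ cosβ]
(For c' = 0 this reduces to FS = (γ'/γ_sat)·tanφ'/tanβ.)
γ' = 19.2 − 9.81 = 9.39 kN/m³
Numerator = 0.0 + 9.39·5.2·cos²12.8°·tan31.5° = 0.0 + 9.39·5.2·0.9509·0.6128 = 28.453 kPa
Denominator = 19.2·5.2·sin12.8°·cos12.8° = 19.2·5.2·0.2215·0.9751 = 21.570 kPa
FS = 28.453 / 21.570 = 1.319

FS = 1.32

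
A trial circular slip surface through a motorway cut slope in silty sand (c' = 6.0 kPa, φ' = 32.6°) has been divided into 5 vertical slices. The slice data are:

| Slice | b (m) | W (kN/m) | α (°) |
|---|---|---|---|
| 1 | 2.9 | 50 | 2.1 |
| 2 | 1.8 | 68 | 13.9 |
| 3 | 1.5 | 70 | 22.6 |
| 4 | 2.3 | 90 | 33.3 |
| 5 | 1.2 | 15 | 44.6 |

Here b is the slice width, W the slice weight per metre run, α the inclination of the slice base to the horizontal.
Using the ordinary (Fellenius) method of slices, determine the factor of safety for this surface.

Ordinary method of slices: FS = Σ[c'·Δl_i + (W_i cosα_i)·tanφ'] / Σ W_i sinα_i, with Δl_i = b_i / cosα_i.
Slice 1: Δl = 2.9/cos2.1° = 2.902 m; N'_1 = 50·cos2.1° = 50.0; c'Δl = 17.41; W sinα = 1.8
Slice 2: Δl = 1.8/cos13.9° = 1.854 m; N'_2 = 68·cos13.9° = 66.0; c'Δl = 11.13; W sinα = 16.3
Slice 3: Δl = 1.5/cos22.6° = 1.625 m; N'_3 = 70·cos22.6° = 64.6; c'Δl = 9.75; W sinα = 26.9
Slice 4: Δl = 2.3/cos33.3° = 2.752 m; N'_4 = 90·cos33.3° = 75.2; c'Δl = 16.51; W sinα = 49.4
Slice 5: Δl = 1.2/cos44.6° = 1.685 m; N'_5 = 15·cos44.6° = 10.7; c'Δl = 10.11; W sinα = 10.5
Σc'Δl = 64.9 kN/m; ΣN' = 266.5 kN/m; ΣW sinα = 105.0 kN/m
Resisting = 64.9 + 266.5·tan32.6° = 64.9 + 170.4 = 235.3 kN/m
FS = 235.3 / 105.0 = 2.241

FS = 2.24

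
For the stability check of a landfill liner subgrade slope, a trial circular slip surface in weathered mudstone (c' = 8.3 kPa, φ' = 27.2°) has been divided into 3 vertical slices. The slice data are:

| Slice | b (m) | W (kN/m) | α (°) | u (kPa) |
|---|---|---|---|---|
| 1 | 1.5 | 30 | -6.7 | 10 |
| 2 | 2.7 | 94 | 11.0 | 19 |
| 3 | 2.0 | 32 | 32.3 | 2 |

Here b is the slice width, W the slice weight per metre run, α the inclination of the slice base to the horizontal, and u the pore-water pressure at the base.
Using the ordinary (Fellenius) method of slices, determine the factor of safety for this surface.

FS = 3.00

Ordinary method of slices: FS = Σ[c'·Δl_i + (W_i cosα_i − u_i·Δl_i)·tanφ'] / Σ W_i sinα_i, with Δl_i = b_i / cosα_i.
Slice 1: Δl = 1.5/cos(-6.7°) = 1.510 m; N'_1 = 30·cos(-6.7°) − 10·1.510 = 14.7; c'Δl = 12.54; W sinα = -3.5
Slice 2: Δl = 2.7/cos11.0° = 2.751 m; N'_2 = 94·cos11.0° − 19·2.751 = 40.0; c'Δl = 22.83; W sinα = 17.9
Slice 3: Δl = 2.0/cos32.3° = 2.366 m; N'_3 = 32·cos32.3° − 2·2.366 = 22.3; c'Δl = 19.64; W sinα = 17.1
Σc'Δl = 55.0 kN/m; ΣN' = 77.0 kN/m; ΣW sinα = 31.5 kN/m
Resisting = 55.0 + 77.0·tan27.2° = 55.0 + 39.6 = 94.6 kN/m
FS = 94.6 / 31.5 = 2.999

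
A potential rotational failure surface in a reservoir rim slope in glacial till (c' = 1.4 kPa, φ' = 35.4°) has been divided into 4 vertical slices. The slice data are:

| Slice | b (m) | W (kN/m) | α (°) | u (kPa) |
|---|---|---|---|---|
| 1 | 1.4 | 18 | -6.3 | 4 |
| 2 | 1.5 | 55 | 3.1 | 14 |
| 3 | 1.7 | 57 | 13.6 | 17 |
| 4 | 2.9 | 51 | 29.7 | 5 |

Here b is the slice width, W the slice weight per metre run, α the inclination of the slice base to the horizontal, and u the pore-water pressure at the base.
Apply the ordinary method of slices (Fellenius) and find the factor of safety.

FS = 2.06

Ordinary method of slices: FS = Σ[c'·Δl_i + (W_i cosα_i − u_i·Δl_i)·tanφ'] / Σ W_i sinα_i, with Δl_i = b_i / cosα_i.
Slice 1: Δl = 1.4/cos(-6.3°) = 1.409 m; N'_1 = 18·cos(-6.3°) − 4·1.409 = 12.3; c'Δl = 1.97; W sinα = -2.0
Slice 2: Δl = 1.5/cos3.1° = 1.502 m; N'_2 = 55·cos3.1° − 14·1.502 = 33.9; c'Δl = 2.10; W sinα = 3.0
Slice 3: Δl = 1.7/cos13.6° = 1.749 m; N'_3 = 57·cos13.6° − 17·1.749 = 25.7; c'Δl = 2.45; W sinα = 13.4
Slice 4: Δl = 2.9/cos29.7° = 3.339 m; N'_4 = 51·cos29.7° − 5·3.339 = 27.6; c'Δl = 4.67; W sinα = 25.3
Σc'Δl = 11.2 kN/m; ΣN' = 99.4 kN/m; ΣW sinα = 39.7 kN/m
Resisting = 11.2 + 99.4·tan35.4° = 11.2 + 70.7 = 81.9 kN/m
FS = 81.9 / 39.7 = 2.063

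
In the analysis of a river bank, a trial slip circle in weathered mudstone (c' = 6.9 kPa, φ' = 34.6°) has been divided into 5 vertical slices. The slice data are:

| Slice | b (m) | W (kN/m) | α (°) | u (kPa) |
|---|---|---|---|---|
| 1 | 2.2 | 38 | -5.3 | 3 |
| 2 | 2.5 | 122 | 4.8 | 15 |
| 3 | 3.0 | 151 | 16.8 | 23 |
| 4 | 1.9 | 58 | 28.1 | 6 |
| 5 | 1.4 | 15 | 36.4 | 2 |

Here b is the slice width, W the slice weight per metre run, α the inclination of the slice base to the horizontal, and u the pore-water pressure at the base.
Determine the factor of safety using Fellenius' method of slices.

FS = 2.80

Ordinary method of slices: FS = Σ[c'·Δl_i + (W_i cosα_i − u_i·Δl_i)·tanφ'] / Σ W_i sinα_i, with Δl_i = b_i / cosα_i.
Slice 1: Δl = 2.2/cos(-5.3°) = 2.209 m; N'_1 = 38·cos(-5.3°) − 3·2.209 = 31.2; c'Δl = 15.25; W sinα = -3.5
Slice 2: Δl = 2.5/cos4.8° = 2.509 m; N'_2 = 122·cos4.8° − 15·2.509 = 83.9; c'Δl = 17.31; W sinα = 10.2
Slice 3: Δl = 3.0/cos16.8° = 3.134 m; N'_3 = 151·cos16.8° − 23·3.134 = 72.5; c'Δl = 21.62; W sinα = 43.6
Slice 4: Δl = 1.9/cos28.1° = 2.154 m; N'_4 = 58·cos28.1° − 6·2.154 = 38.2; c'Δl = 14.86; W sinα = 27.3
Slice 5: Δl = 1.4/cos36.4° = 1.739 m; N'_5 = 15·cos36.4° − 2·1.739 = 8.6; c'Δl = 12.00; W sinα = 8.9
Σc'Δl = 81.0 kN/m; ΣN' = 234.5 kN/m; ΣW sinα = 86.6 kN/m
Resisting = 81.0 + 234.5·tan34.6° = 81.0 + 161.7 = 242.8 kN/m
FS = 242.8 / 86.6 = 2.805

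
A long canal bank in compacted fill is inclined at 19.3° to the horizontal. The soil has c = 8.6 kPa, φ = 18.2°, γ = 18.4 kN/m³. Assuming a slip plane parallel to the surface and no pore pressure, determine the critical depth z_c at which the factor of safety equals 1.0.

Setting FS = 1.00 in FS = [c + γz cos²β tanφ] / [γz sinβ cosβ] and solving for z:
z = c / [γ cosβ (FS·sinβ − cosβ·tanφ)]
  = 8.6 / [18.4·cos19.3°·(1.00·sin19.3° − cos19.3°·tan18.2°)]
  = 8.6 / [18.4·0.9438·(1.00·0.3305 − 0.9438·0.3288)]
  = 8.6 / 0.3509 = 24.506 m

z_c = 24.51 m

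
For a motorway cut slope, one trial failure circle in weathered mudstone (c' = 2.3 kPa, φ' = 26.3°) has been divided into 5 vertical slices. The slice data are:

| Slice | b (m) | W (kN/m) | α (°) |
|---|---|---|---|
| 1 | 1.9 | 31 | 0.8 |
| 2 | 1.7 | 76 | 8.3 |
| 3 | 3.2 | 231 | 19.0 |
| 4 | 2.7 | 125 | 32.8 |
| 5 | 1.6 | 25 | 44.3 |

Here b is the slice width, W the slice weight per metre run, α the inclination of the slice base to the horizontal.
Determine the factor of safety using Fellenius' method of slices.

FS = 1.45

Ordinary method of slices: FS = Σ[c'·Δl_i + (W_i cosα_i)·tanφ'] / Σ W_i sinα_i, with Δl_i = b_i / cosα_i.
Slice 1: Δl = 1.9/cos0.8° = 1.900 m; N'_1 = 31·cos0.8° = 31.0; c'Δl = 4.37; W sinα = 0.4
Slice 2: Δl = 1.7/cos8.3° = 1.718 m; N'_2 = 76·cos8.3° = 75.2; c'Δl = 3.95; W sinα = 11.0
Slice 3: Δl = 3.2/cos19.0° = 3.384 m; N'_3 = 231·cos19.0° = 218.4; c'Δl = 7.78; W sinα = 75.2
Slice 4: Δl = 2.7/cos32.8° = 3.212 m; N'_4 = 125·cos32.8° = 105.1; c'Δl = 7.39; W sinα = 67.7
Slice 5: Δl = 1.6/cos44.3° = 2.236 m; N'_5 = 25·cos44.3° = 17.9; c'Δl = 5.14; W sinα = 17.5
Σc'Δl = 28.6 kN/m; ΣN' = 447.6 kN/m; ΣW sinα = 171.8 kN/m
Resisting = 28.6 + 447.6·tan26.3° = 28.6 + 221.2 = 249.8 kN/m
FS = 249.8 / 171.8 = 1.454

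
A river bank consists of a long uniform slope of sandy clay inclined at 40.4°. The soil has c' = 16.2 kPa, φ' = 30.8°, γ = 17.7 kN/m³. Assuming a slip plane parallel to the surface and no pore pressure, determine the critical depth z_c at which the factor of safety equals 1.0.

Setting FS = 1.00 in FS = [c' + γz cos²β tanφ'] / [γz sinβ cosβ] and solving for z:
z = c' / [γ cosβ (FS·sinβ − cosβ·tanφ')]
  = 16.2 / [17.7·cos40.4°·(1.00·sin40.4° − cos40.4°·tan30.8°)]
  = 16.2 / [17.7·0.7615·(1.00·0.6481 − 0.7615·0.5961)]
  = 16.2 / 2.6170 = 6.190 m

z_c = 6.19 m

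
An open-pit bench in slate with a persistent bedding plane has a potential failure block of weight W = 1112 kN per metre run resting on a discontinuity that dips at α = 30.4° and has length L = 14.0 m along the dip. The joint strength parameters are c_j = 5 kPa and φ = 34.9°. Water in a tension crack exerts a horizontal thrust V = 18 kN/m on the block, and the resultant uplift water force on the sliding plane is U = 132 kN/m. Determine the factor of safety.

FS = 1.11

Resolving the block weight along and normal to the plane and applying the Mohr–Coulomb strength on the joint:
N' = W cosα − U − V sinα = 1112·cos30.4° − 132 − 18·sin30.4° = 818.0 kN/m
Driving force T = W sinα + V cosα = 1112·sin30.4° + 18·cos30.4° = 578.2 kN/m
Resisting force R = c_j·L + N'·tanφ = 5·14.0 + 818.0·tan34.9° = 70.0 + 570.6 = 640.6 kN/m
FS = R / T = 640.6 / 578.2 = 1.108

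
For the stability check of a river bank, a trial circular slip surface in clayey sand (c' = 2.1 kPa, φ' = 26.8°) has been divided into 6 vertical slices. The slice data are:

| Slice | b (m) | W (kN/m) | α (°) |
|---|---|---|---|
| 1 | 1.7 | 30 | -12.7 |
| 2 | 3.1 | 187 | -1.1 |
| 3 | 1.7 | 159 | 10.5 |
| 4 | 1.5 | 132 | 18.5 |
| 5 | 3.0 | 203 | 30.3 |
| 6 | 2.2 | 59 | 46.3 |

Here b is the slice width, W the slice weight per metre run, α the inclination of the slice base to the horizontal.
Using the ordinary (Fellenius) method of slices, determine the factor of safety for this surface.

FS = 1.90

Ordinary method of slices: FS = Σ[c'·Δl_i + (W_i cosα_i)·tanφ'] / Σ W_i sinα_i, with Δl_i = b_i / cosα_i.
Slice 1: Δl = 1.7/cos(-12.7°) = 1.743 m; N'_1 = 30·cos(-12.7°) = 29.3; c'Δl = 3.66; W sinα = -6.6
Slice 2: Δl = 3.1/cos(-1.1°) = 3.101 m; N'_2 = 187·cos(-1.1°) = 187.0; c'Δl = 6.51; W sinα = -3.6
Slice 3: Δl = 1.7/cos10.5° = 1.729 m; N'_3 = 159·cos10.5° = 156.3; c'Δl = 3.63; W sinα = 29.0
Slice 4: Δl = 1.5/cos18.5° = 1.582 m; N'_4 = 132·cos18.5° = 125.2; c'Δl = 3.32; W sinα = 41.9
Slice 5: Δl = 3.0/cos30.3° = 3.475 m; N'_5 = 203·cos30.3° = 175.3; c'Δl = 7.30; W sinα = 102.4
Slice 6: Δl = 2.2/cos46.3° = 3.184 m; N'_6 = 59·cos46.3° = 40.8; c'Δl = 6.69; W sinα = 42.7
Σc'Δl = 31.1 kN/m; ΣN' = 713.8 kN/m; ΣW sinα = 205.7 kN/m
Resisting = 31.1 + 713.8·tan26.8° = 31.1 + 360.6 = 391.7 kN/m
FS = 391.7 / 205.7 = 1.904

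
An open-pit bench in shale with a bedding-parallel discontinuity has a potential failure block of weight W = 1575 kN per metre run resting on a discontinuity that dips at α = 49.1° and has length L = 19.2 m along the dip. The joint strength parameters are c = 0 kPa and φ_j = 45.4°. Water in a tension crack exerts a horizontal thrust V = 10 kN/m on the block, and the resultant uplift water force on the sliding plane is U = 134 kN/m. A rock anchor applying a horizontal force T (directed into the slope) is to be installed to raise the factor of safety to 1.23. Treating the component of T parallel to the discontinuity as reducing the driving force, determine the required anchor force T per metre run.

Resolving forces along and normal to the sliding plane, with the horizontal anchor force T adding T·sinα to the effective normal force and T·cosα acting up the plane against the driving force:
FS = [cL + (W cosα − U − V sinα + T sinα) tanφ_j] / [W sinα + V cosα − T cosα]
Without the anchor: N' = 889.7 kN/m, driving T_d = 1197.0 kN/m, resisting R = 0·19.2 + 889.7·tan45.4° = 902.2 kN/m, FS = 0.75.
Setting FS = 1.23 and solving for T:
1.23·(1197.0 − T cos49.1°) = 902.2 + T sin49.1°·tan45.4°
T·(sin49.1°·tan45.4° + 1.23·cos49.1°) = 1.23·1197.0 − 902.2
T·(0.7559·1.0141 + 1.23·0.6547) = 1472.3 − 902.2 = 570.2
T·1.5718 = 570.2
T = 362.7 kN/m

T = 363 kN/m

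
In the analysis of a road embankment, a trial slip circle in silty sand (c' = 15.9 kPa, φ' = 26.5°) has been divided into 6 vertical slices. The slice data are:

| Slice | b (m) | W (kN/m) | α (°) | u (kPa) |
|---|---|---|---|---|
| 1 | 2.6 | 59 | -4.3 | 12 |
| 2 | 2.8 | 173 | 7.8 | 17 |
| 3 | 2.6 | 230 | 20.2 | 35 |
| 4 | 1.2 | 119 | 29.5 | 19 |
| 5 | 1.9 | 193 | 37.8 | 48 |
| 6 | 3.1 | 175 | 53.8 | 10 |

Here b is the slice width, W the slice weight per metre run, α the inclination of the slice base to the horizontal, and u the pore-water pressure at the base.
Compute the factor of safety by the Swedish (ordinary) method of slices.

FS = 1.18

Ordinary method of slices: FS = Σ[c'·Δl_i + (W_i cosα_i − u_i·Δl_i)·tanφ'] / Σ W_i sinα_i, with Δl_i = b_i / cosα_i.
Slice 1: Δl = 2.6/cos(-4.3°) = 2.607 m; N'_1 = 59·cos(-4.3°) − 12·2.607 = 27.5; c'Δl = 41.46; W sinα = -4.4
Slice 2: Δl = 2.8/cos7.8° = 2.826 m; N'_2 = 173·cos7.8° − 17·2.826 = 123.4; c'Δl = 44.94; W sinα = 23.5
Slice 3: Δl = 2.6/cos20.2° = 2.770 m; N'_3 = 230·cos20.2° − 35·2.770 = 118.9; c'Δl = 44.05; W sinα = 79.4
Slice 4: Δl = 1.2/cos29.5° = 1.379 m; N'_4 = 119·cos29.5° − 19·1.379 = 77.4; c'Δl = 21.92; W sinα = 58.6
Slice 5: Δl = 1.9/cos37.8° = 2.405 m; N'_5 = 193·cos37.8° − 48·2.405 = 37.1; c'Δl = 38.23; W sinα = 118.3
Slice 6: Δl = 3.1/cos53.8° = 5.249 m; N'_6 = 175·cos53.8° − 10·5.249 = 50.9; c'Δl = 83.46; W sinα = 141.2
Σc'Δl = 274.1 kN/m; ΣN' = 435.1 kN/m; ΣW sinα = 416.6 kN/m
Resisting = 274.1 + 435.1·tan26.5° = 274.1 + 216.9 = 491.0 kN/m
FS = 491.0 / 416.6 = 1.179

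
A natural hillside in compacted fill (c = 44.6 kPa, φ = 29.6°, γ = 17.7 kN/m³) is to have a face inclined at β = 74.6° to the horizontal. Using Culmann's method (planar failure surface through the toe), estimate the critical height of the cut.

H_c = 28.85 m

Culmann's analysis gives the critical failure plane at α_cr = (β + φ)/2 = (74.6 + 29.6)/2 = 52.1°, and the critical height
H_c = (4c/γ) · sinβ cosφ / [1 − cos(β − φ)]
    = (4·44.6/17.7) · sin74.6°·cos29.6° / [1 − cos(45.0°)]
    = 10.079 · 0.9641·0.8695 / [1 − 0.7071]
    = 10.079 · 0.8383 / 0.2929
    = 28.85 m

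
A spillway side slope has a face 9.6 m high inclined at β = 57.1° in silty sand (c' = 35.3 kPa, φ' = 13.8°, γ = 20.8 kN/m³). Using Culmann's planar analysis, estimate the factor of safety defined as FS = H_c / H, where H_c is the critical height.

FS = 2.12

H_c = (4c'/γ) · sinβ cosφ' / [1 − cos(β − φ')]
    = (4·35.3/20.8) · sin57.1°·cos13.8° / [1 − cos43.3°]
    = 6.788 · 0.8154 / 0.2722 = 20.33 m
FS = H_c / H = 20.33 / 9.6 = 2.118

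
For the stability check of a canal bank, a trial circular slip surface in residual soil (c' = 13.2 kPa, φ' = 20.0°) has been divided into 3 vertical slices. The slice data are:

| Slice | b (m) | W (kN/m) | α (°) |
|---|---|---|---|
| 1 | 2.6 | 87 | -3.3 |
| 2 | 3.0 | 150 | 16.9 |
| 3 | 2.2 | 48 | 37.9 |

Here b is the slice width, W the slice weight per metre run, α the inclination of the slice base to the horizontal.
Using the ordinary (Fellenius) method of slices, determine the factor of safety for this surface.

Ordinary method of slices: FS = Σ[c'·Δl_i + (W_i cosα_i)·tanφ'] / Σ W_i sinα_i, with Δl_i = b_i / cosα_i.
Slice 1: Δl = 2.6/cos(-3.3°) = 2.604 m; N'_1 = 87·cos(-3.3°) = 86.9; c'Δl = 34.38; W sinα = -5.0
Slice 2: Δl = 3.0/cos16.9° = 3.135 m; N'_2 = 150·cos16.9° = 143.5; c'Δl = 41.39; W sinα = 43.6
Slice 3: Δl = 2.2/cos37.9° = 2.788 m; N'_3 = 48·cos37.9° = 37.9; c'Δl = 36.80; W sinα = 29.5
Σc'Δl = 112.6 kN/m; ΣN' = 268.3 kN/m; ΣW sinα = 68.1 kN/m
Resisting = 112.6 + 268.3·tan20.0° = 112.6 + 97.6 = 210.2 kN/m
FS = 210.2 / 68.1 = 3.087

FS = 3.09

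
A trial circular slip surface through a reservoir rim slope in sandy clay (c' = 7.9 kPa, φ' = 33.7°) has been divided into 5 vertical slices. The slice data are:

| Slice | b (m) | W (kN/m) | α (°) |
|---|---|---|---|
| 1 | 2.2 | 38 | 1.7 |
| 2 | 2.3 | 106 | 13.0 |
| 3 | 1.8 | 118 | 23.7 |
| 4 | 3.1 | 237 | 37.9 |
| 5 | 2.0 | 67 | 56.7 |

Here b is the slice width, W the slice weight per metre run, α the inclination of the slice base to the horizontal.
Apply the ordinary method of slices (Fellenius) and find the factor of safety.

FS = 1.56

Ordinary method of slices: FS = Σ[c'·Δl_i + (W_i cosα_i)·tanφ'] / Σ W_i sinα_i, with Δl_i = b_i / cosα_i.
Slice 1: Δl = 2.2/cos1.7° = 2.201 m; N'_1 = 38·cos1.7° = 38.0; c'Δl = 17.39; W sinα = 1.1
Slice 2: Δl = 2.3/cos13.0° = 2.360 m; N'_2 = 106·cos13.0° = 103.3; c'Δl = 18.65; W sinα = 23.8
Slice 3: Δl = 1.8/cos23.7° = 1.966 m; N'_3 = 118·cos23.7° = 108.0; c'Δl = 15.53; W sinα = 47.4
Slice 4: Δl = 3.1/cos37.9° = 3.929 m; N'_4 = 237·cos37.9° = 187.0; c'Δl = 31.04; W sinα = 145.6
Slice 5: Δl = 2.0/cos56.7° = 3.643 m; N'_5 = 67·cos56.7° = 36.8; c'Δl = 28.78; W sinα = 56.0
Σc'Δl = 111.4 kN/m; ΣN' = 473.1 kN/m; ΣW sinα = 274.0 kN/m
Resisting = 111.4 + 473.1·tan33.7° = 111.4 + 315.5 = 426.9 kN/m
FS = 426.9 / 274.0 = 1.558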